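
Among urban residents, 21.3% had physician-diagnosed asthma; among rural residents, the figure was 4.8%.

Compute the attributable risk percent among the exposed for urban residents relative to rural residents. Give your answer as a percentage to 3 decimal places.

AR% = (0.21300 − 0.04800) / 0.21300 = 0.7746 → 77.465%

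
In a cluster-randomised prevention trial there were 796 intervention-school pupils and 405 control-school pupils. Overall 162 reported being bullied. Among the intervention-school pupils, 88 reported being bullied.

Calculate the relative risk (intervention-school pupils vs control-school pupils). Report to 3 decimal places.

intervention-school pupils without the outcome: 796 − 88 = 708
control-school pupils with the outcome: 162 − 88 = 74
control-school pupils without the outcome: 405 − 74 = 331
risk, intervention-school pupils = 88/796 = 0.1106
risk, control-school pupils = 74/405 = 0.1827
RR = 0.1106 / 0.1827 = 0.605

RR ≈ 0.605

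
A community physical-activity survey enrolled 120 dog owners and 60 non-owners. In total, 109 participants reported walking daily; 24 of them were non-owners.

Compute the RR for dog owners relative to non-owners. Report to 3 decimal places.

dog owners with the outcome: 109 − 24 = 85
dog owners without the outcome: 120 − 85 = 35
non-owners without the outcome: 60 − 24 = 36
risk, dog owners = 85/120 = 0.7083
risk, non-owners = 24/60 = 0.4000
RR = 0.7083 / 0.4000 = 1.771

RR = 1.771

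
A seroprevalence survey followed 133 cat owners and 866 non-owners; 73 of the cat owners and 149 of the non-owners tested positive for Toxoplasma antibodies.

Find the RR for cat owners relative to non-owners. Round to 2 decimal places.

3.19

risk, cat owners = 73/133 = 0.5489
risk, non-owners = 149/866 = 0.1721
RR = 0.5489 / 0.1721 = 3.19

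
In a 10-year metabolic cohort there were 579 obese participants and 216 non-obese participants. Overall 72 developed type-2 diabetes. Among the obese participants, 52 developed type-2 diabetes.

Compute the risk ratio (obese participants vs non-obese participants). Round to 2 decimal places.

obese participants without the outcome: 579 − 52 = 527
non-obese participants with the outcome: 72 − 52 = 20
non-obese participants without the outcome: 216 − 20 = 196
risk, obese participants = 52/579 = 0.0898
risk, non-obese participants = 20/216 = 0.0926
RR = 0.0898 / 0.0926 = 0.97

RR ≈ 0.97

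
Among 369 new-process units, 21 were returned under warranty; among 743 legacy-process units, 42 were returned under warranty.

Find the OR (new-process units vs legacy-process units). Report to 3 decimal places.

OR = (21 × 701) / (348 × 42) = 14721/14616 ≈ 1.007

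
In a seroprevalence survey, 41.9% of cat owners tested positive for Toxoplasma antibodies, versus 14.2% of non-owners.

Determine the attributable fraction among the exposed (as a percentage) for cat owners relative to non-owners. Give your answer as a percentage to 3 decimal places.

AR% = (0.4190 − 0.1420) / 0.4190 = 0.6611 → 66.110%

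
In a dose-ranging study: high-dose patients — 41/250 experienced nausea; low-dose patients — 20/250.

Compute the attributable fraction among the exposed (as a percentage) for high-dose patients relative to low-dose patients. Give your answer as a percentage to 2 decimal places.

51.22%

risk, high-dose patients = 41/250 = 0.1640
risk, low-dose patients = 20/250 = 0.0800
AR% = (0.1640 − 0.0800) / 0.1640 = 0.5122 → 51.22%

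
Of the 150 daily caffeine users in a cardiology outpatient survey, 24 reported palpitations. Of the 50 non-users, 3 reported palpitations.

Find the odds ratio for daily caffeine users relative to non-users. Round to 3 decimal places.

OR = (24 × 47) / (126 × 3) = 1128/378 ≈ 2.984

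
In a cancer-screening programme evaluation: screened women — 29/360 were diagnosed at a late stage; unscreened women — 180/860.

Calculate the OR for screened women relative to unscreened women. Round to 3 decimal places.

OR = (29 × 680) / (331 × 180) = 19720/59580 ≈ 0.331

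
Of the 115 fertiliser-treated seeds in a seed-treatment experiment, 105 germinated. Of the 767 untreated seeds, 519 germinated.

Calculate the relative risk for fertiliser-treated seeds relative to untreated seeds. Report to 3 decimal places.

RR ≈ 1.349

risk, fertiliser-treated seeds = 105/115 = 0.9130
risk, untreated seeds = 519/767 = 0.6767
RR = 0.9130 / 0.6767 = 1.349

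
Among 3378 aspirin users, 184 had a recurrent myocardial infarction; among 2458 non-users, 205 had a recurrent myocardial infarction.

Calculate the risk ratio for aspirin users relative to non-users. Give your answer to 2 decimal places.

RR ≈ 0.65

risk, aspirin users = 184/3378 = 0.0545
risk, non-users = 205/2458 = 0.0834
RR = 0.0545 / 0.0834 = 0.65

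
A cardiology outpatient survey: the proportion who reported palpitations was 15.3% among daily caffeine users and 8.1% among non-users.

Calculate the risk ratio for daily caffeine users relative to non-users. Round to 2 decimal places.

RR = 0.1530 / 0.0810 = 1.89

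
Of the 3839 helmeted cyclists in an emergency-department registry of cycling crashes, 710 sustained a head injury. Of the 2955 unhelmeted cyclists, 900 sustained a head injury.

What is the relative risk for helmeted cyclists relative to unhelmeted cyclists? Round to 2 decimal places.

0.61

risk, helmeted cyclists = 710/3839 = 0.1849
risk, unhelmeted cyclists = 900/2955 = 0.3046
RR = 0.1849 / 0.3046 = 0.61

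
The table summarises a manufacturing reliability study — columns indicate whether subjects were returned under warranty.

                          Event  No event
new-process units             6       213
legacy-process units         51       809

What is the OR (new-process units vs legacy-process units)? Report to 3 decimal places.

odds, new-process units = 6/213 = 0.02817
odds, legacy-process units = 51/809 = 0.06304
OR = 0.02817 / 0.06304 = 0.447

OR ≈ 0.447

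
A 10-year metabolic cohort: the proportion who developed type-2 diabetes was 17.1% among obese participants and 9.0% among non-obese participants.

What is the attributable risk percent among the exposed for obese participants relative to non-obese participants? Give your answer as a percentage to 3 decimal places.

AR% = (0.1710 − 0.0900) / 0.1710 = 0.4737 → 47.368%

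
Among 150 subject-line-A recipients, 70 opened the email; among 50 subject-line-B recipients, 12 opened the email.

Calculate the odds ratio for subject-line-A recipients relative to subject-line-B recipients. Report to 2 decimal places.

OR = (70 × 38) / (80 × 12) = 2660/960 ≈ 2.77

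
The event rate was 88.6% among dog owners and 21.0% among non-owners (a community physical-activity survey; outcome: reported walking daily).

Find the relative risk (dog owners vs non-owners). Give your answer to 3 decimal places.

RR = 0.8860 / 0.2100 = 4.219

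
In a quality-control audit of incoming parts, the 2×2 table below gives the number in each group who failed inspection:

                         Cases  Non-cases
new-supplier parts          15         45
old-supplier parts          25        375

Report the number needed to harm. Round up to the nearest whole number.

6

risk, new-supplier parts = 15/60 = 0.250000
risk, old-supplier parts = 25/400 = 0.062500
absolute risk difference = 0.187500
1 / 0.187500 = 5.333 → round up → 6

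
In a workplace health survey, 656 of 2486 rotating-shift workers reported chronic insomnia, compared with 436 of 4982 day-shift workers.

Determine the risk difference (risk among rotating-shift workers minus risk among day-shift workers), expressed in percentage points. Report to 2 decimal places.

RD = 17.64

risk, rotating-shift workers = 656/2486 = 0.2639
risk, day-shift workers = 436/4982 = 0.0875
risk difference = 0.2639 − 0.0875 = 0.1764 → 17.64 percentage points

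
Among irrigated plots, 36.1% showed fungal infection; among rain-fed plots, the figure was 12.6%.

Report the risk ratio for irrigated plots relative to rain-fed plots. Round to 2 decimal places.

RR = 0.3610 / 0.1260 = 2.87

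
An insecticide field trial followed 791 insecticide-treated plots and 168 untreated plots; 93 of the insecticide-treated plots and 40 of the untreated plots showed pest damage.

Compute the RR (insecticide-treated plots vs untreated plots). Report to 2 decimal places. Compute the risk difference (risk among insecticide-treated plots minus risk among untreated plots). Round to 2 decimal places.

RR = 0.49; RD = -0.12

risk, insecticide-treated plots = 93/791 = 0.1176
risk, untreated plots = 40/168 = 0.2381
RR = 0.1176 / 0.2381 = 0.49
risk difference = 0.1176 − 0.2381 = -0.12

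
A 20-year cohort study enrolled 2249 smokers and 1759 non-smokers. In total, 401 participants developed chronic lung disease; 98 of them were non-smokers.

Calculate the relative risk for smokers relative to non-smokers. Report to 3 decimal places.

smokers with the outcome: 401 − 98 = 303
smokers without the outcome: 2249 − 303 = 1946
non-smokers without the outcome: 1759 − 98 = 1661
risk, smokers = 303/2249 = 0.1347
risk, non-smokers = 98/1759 = 0.0557
RR = 0.1347 / 0.0557 = 2.418

2.418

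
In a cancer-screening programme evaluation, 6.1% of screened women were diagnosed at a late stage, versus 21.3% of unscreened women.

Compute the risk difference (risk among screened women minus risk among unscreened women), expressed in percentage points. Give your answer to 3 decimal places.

risk difference = 0.0610 − 0.2130 = -0.1520 → -15.200 percentage points

-15.200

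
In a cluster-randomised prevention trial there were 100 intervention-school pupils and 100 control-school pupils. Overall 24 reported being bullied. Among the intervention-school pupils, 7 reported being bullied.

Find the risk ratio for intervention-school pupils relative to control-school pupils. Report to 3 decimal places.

0.412

intervention-school pupils without the outcome: 100 − 7 = 93
control-school pupils with the outcome: 24 − 7 = 17
control-school pupils without the outcome: 100 − 17 = 83
risk, intervention-school pupils = 7/100 = 0.0700
risk, control-school pupils = 17/100 = 0.1700
RR = 0.0700 / 0.1700 = 0.412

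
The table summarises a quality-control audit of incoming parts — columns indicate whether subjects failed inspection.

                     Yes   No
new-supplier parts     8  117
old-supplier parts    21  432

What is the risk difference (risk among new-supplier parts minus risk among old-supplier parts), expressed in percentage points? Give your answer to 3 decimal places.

risk, new-supplier parts = 8/125 = 0.06400
risk, old-supplier parts = 21/453 = 0.04636
risk difference = 0.06400 − 0.04636 = 0.01764 → 1.764 percentage points

RD ≈ 1.764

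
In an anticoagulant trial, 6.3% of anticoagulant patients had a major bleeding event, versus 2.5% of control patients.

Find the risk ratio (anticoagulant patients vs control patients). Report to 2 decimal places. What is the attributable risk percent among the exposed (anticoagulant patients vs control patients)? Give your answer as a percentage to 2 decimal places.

RR = 2.52; AR% = 60.32%

RR = 0.06300 / 0.02500 = 2.52
AR% = (0.06300 − 0.02500) / 0.06300 = 0.6032 → 60.32%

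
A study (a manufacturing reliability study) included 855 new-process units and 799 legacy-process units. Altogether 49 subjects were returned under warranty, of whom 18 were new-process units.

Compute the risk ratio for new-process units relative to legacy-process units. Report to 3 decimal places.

RR: 0.543

new-process units without the outcome: 855 − 18 = 837
legacy-process units with the outcome: 49 − 18 = 31
legacy-process units without the outcome: 799 − 31 = 768
risk, new-process units = 18/855 = 0.02105
risk, legacy-process units = 31/799 = 0.03880
RR = 0.02105 / 0.03880 = 0.543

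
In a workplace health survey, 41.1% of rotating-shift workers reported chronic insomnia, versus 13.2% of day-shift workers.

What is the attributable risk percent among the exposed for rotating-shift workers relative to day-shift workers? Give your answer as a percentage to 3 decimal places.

AR% = (0.4110 − 0.1320) / 0.4110 = 0.6788 → 67.883%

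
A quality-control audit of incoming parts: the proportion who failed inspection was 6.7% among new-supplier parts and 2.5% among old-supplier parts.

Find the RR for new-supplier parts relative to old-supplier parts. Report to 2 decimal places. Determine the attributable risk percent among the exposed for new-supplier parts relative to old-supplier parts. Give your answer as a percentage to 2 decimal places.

RR = 2.68; AR% = 62.69%

RR = 0.06700 / 0.02500 = 2.68
AR% = (0.06700 − 0.02500) / 0.06700 = 0.6269 → 62.69%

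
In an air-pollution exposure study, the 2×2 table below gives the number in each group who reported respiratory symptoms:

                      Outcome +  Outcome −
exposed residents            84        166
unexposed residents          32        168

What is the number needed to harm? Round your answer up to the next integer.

NNH ≈ 6

risk, exposed residents = 84/250 = 0.336000
risk, unexposed residents = 32/200 = 0.160000
absolute risk difference = 0.176000
1 / 0.176000 = 5.682 → round up → 6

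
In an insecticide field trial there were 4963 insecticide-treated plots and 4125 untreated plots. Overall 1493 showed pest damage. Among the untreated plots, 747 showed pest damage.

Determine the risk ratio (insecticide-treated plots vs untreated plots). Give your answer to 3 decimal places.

0.830

insecticide-treated plots with the outcome: 1493 − 747 = 746
insecticide-treated plots without the outcome: 4963 − 746 = 4217
untreated plots without the outcome: 4125 − 747 = 3378
risk, insecticide-treated plots = 746/4963 = 0.1503
risk, untreated plots = 747/4125 = 0.1811
RR = 0.1503 / 0.1811 = 0.830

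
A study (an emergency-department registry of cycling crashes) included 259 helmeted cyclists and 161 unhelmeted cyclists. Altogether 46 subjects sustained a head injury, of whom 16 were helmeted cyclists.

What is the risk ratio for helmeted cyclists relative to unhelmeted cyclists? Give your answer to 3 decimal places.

helmeted cyclists without the outcome: 259 − 16 = 243
unhelmeted cyclists with the outcome: 46 − 16 = 30
unhelmeted cyclists without the outcome: 161 − 30 = 131
risk, helmeted cyclists = 16/259 = 0.0618
risk, unhelmeted cyclists = 30/161 = 0.1863
RR = 0.0618 / 0.1863 = 0.332

RR ≈ 0.332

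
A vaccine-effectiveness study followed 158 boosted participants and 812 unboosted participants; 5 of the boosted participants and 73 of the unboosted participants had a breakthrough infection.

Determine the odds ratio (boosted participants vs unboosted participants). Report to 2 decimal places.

OR = (5 × 739) / (153 × 73) = 3695/11169 ≈ 0.33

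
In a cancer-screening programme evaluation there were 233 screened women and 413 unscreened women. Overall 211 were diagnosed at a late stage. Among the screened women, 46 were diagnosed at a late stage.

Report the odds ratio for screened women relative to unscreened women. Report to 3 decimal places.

screened women without the outcome: 233 − 46 = 187
unscreened women with the outcome: 211 − 46 = 165
unscreened women without the outcome: 413 − 165 = 248
odds, screened women = 46/187 = 0.2460
odds, unscreened women = 165/248 = 0.6653
OR = 0.2460 / 0.6653 = 0.370

0.370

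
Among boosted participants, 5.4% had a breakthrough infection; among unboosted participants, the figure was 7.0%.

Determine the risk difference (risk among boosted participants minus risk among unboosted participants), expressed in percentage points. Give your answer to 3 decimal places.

risk difference = 0.0540 − 0.0700 = -0.0160 → -1.600 percentage points

RD = -1.600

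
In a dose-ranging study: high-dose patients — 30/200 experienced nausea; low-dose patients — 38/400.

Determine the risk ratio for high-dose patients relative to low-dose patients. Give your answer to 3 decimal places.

risk, high-dose patients = 30/200 = 0.1500
risk, low-dose patients = 38/400 = 0.0950
RR = 0.1500 / 0.0950 = 1.579

1.579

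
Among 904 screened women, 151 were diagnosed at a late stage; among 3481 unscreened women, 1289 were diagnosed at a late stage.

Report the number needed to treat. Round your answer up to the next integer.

risk, screened women = 151/904 = 0.167035
risk, unscreened women = 1289/3481 = 0.370296
absolute risk difference = 0.203260
1 / 0.203260 = 4.920 → round up → 5

5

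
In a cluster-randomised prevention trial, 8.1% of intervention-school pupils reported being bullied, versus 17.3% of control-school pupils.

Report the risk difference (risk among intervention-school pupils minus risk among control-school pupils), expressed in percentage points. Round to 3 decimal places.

risk difference = 0.0810 − 0.1730 = -0.0920 → -9.200 percentage points

-9.200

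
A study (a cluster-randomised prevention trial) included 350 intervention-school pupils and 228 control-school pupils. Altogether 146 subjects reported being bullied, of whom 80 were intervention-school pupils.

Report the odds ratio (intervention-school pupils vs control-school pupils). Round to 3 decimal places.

0.727

intervention-school pupils without the outcome: 350 − 80 = 270
control-school pupils with the outcome: 146 − 80 = 66
control-school pupils without the outcome: 228 − 66 = 162
OR = (80 × 162) / (270 × 66) = 12960/17820 ≈ 0.727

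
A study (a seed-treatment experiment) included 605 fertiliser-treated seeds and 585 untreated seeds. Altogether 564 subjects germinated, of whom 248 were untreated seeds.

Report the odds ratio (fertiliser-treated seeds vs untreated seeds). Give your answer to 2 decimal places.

fertiliser-treated seeds with the outcome: 564 − 248 = 316
fertiliser-treated seeds without the outcome: 605 − 316 = 289
untreated seeds without the outcome: 585 − 248 = 337
OR = (316 × 337) / (289 × 248) = 106492/71672 ≈ 1.49

OR = 1.49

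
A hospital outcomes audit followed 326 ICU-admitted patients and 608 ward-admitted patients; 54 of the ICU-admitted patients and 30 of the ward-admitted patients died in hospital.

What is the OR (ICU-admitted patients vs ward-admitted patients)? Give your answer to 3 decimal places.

OR = (54 × 578) / (272 × 30) = 31212/8160 ≈ 3.825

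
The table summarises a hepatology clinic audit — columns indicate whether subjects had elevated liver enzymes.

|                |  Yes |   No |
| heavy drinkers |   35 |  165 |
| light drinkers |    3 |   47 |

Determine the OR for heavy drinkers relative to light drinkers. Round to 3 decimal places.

OR = (35 × 47) / (165 × 3) = 1645/495 ≈ 3.323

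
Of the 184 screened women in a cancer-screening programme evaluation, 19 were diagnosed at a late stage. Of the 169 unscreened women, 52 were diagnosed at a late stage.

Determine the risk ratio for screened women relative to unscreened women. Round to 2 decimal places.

RR: 0.34

risk, screened women = 19/184 = 0.1033
risk, unscreened women = 52/169 = 0.3077
RR = 0.1033 / 0.3077 = 0.34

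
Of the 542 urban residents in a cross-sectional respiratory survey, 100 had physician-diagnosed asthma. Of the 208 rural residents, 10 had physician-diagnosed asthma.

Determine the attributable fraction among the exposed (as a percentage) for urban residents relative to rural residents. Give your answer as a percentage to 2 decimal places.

risk, urban residents = 100/542 = 0.18450
risk, rural residents = 10/208 = 0.04808
AR% = (0.18450 − 0.04808) / 0.18450 = 0.7394 → 73.94%

AR%: 73.94%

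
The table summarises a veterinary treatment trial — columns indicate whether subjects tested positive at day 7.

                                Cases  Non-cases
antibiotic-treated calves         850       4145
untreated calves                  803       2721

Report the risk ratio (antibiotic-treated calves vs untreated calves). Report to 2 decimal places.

0.75

risk, antibiotic-treated calves = 850/4995 = 0.1702
risk, untreated calves = 803/3524 = 0.2279
RR = 0.1702 / 0.2279 = 0.75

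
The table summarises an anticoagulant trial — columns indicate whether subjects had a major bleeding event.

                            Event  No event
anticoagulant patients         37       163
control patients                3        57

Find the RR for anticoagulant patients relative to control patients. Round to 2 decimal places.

risk, anticoagulant patients = 37/200 = 0.1850
risk, control patients = 3/60 = 0.0500
RR = 0.1850 / 0.0500 = 3.70

RR = 3.70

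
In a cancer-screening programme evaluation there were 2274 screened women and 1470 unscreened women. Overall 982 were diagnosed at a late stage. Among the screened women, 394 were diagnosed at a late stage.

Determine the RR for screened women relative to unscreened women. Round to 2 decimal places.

0.43

screened women without the outcome: 2274 − 394 = 1880
unscreened women with the outcome: 982 − 394 = 588
unscreened women without the outcome: 1470 − 588 = 882
risk, screened women = 394/2274 = 0.1733
risk, unscreened women = 588/1470 = 0.4000
RR = 0.1733 / 0.4000 = 0.43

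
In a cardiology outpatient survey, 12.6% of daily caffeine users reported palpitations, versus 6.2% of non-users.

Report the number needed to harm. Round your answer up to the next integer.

absolute risk difference = 0.064000
1 / 0.064000 = 15.625 → round up → 16

NNH ≈ 16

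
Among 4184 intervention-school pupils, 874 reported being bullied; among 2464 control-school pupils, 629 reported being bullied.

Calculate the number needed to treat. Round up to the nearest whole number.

risk, intervention-school pupils = 874/4184 = 0.208891
risk, control-school pupils = 629/2464 = 0.255276
absolute risk difference = 0.046385
1 / 0.046385 = 21.559 → round up → 22

NNT: 22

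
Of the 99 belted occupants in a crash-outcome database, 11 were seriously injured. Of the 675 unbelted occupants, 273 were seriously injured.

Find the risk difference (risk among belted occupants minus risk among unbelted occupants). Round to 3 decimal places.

-0.293

risk, belted occupants = 11/99 = 0.1111
risk, unbelted occupants = 273/675 = 0.4044
risk difference = 0.1111 − 0.4044 = -0.293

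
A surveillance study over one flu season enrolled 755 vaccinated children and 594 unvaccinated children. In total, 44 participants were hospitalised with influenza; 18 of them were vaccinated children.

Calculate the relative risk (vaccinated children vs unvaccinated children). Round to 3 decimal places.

RR ≈ 0.545

vaccinated children without the outcome: 755 − 18 = 737
unvaccinated children with the outcome: 44 − 18 = 26
unvaccinated children without the outcome: 594 − 26 = 568
risk, vaccinated children = 18/755 = 0.02384
risk, unvaccinated children = 26/594 = 0.04377
RR = 0.02384 / 0.04377 = 0.545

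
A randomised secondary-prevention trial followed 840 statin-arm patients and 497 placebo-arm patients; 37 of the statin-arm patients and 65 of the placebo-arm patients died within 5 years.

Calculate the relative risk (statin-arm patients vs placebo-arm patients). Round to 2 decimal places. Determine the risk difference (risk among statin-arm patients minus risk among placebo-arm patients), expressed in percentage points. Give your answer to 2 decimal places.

RR = 0.34; RD = -8.67

risk, statin-arm patients = 37/840 = 0.04405
risk, placebo-arm patients = 65/497 = 0.13078
RR = 0.04405 / 0.13078 = 0.34
risk difference = 0.04405 − 0.13078 = -0.08674 → -8.67 percentage points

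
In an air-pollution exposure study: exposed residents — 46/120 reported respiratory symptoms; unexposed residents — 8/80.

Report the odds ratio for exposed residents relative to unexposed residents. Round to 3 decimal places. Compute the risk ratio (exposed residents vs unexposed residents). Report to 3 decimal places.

OR = (46 × 72) / (74 × 8) = 3312/592 ≈ 5.595
risk, exposed residents = 46/120 = 0.3833
risk, unexposed residents = 8/80 = 0.1000
RR = 0.3833 / 0.1000 = 3.833

OR = 5.595; RR = 3.833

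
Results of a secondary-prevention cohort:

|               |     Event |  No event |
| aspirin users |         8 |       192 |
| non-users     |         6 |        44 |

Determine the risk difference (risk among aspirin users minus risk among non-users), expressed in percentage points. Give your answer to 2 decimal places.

RD: -8.00

risk, aspirin users = 8/200 = 0.04000
risk, non-users = 6/50 = 0.12000
risk difference = 0.04000 − 0.12000 = -0.08000 → -8.00 percentage points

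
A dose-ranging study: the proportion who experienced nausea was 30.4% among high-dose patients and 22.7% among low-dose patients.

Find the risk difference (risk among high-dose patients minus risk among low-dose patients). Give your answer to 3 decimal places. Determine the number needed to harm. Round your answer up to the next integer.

risk difference = 0.3040 − 0.2270 = 0.077
absolute risk difference = 0.077000
1 / 0.077000 = 12.987 → round up → 13

RD = 0.077; NNH = 13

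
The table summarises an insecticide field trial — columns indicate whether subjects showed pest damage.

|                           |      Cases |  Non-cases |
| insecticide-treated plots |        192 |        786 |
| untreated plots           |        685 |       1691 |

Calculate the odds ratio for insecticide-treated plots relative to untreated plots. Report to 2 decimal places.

odds, insecticide-treated plots = 192/786 = 0.2443
odds, untreated plots = 685/1691 = 0.4051
OR = 0.2443 / 0.4051 = 0.60

0.60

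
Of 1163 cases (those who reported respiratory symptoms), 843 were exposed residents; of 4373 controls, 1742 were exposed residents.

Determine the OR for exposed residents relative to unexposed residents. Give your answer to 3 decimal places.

odds, exposed residents = 843/1742 = 0.4839
odds, unexposed residents = 320/2631 = 0.1216
OR = 0.4839 / 0.1216 = 3.979

OR ≈ 3.979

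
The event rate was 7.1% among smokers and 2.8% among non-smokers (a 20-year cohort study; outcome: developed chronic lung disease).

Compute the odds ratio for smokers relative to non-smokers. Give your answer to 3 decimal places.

OR = 2.653

odds, smokers = 0.07100/0.92900 = 0.07643
odds, non-smokers = 0.02800/0.97200 = 0.02881
OR = 0.07643 / 0.02881 = 2.653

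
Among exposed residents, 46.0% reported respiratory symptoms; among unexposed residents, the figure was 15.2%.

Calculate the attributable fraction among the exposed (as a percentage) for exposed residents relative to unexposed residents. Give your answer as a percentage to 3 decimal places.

AR% = (0.4600 − 0.1520) / 0.4600 = 0.6696 → 66.957%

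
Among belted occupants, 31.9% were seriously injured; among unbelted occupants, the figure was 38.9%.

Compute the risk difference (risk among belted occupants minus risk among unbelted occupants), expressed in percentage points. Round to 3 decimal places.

risk difference = 0.3190 − 0.3890 = -0.0700 → -7.000 percentage points

RD = -7.000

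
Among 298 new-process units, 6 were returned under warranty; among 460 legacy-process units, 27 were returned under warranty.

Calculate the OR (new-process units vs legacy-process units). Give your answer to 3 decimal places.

OR = (6 × 433) / (292 × 27) = 2598/7884 ≈ 0.330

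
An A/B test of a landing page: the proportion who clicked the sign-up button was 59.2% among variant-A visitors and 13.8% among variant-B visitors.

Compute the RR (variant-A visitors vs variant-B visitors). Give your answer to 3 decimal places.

RR = 0.5920 / 0.1380 = 4.290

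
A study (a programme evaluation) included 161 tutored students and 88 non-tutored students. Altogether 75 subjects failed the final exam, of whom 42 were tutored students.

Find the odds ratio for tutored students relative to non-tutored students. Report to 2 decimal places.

0.59

tutored students without the outcome: 161 − 42 = 119
non-tutored students with the outcome: 75 − 42 = 33
non-tutored students without the outcome: 88 − 33 = 55
OR = (42 × 55) / (119 × 33) = 2310/3927 ≈ 0.59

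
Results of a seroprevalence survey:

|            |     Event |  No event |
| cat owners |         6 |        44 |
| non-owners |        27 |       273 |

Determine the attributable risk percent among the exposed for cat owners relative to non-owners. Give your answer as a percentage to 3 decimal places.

25.000%

risk, cat owners = 6/50 = 0.1200
risk, non-owners = 27/300 = 0.0900
AR% = (0.1200 − 0.0900) / 0.1200 = 0.2500 → 25.000%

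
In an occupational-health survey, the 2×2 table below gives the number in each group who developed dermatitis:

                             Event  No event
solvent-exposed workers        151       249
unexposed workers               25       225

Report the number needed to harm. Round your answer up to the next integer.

risk, solvent-exposed workers = 151/400 = 0.377500
risk, unexposed workers = 25/250 = 0.100000
absolute risk difference = 0.277500
1 / 0.277500 = 3.604 → round up → 4

4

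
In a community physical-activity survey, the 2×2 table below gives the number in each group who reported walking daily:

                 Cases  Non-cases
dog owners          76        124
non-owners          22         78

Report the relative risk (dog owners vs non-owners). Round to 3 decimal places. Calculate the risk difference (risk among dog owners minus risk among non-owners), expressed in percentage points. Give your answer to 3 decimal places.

risk, dog owners = 76/200 = 0.3800
risk, non-owners = 22/100 = 0.2200
RR = 0.3800 / 0.2200 = 1.727
risk difference = 0.3800 − 0.2200 = 0.1600 → 16.000 percentage points

RR = 1.727; RD = 16.000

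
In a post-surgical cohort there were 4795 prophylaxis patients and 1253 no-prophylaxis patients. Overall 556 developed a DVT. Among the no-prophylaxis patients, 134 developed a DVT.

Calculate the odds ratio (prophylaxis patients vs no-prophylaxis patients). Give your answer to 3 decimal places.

prophylaxis patients with the outcome: 556 − 134 = 422
prophylaxis patients without the outcome: 4795 − 422 = 4373
no-prophylaxis patients without the outcome: 1253 − 134 = 1119
OR = (422 × 1119) / (4373 × 134) = 472218/585982 ≈ 0.806

0.806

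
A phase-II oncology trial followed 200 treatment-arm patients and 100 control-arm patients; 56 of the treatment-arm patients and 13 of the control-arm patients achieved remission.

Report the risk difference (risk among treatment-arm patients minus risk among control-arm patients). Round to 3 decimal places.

RD: 0.150

risk, treatment-arm patients = 56/200 = 0.2800
risk, control-arm patients = 13/100 = 0.1300
risk difference = 0.2800 − 0.1300 = 0.150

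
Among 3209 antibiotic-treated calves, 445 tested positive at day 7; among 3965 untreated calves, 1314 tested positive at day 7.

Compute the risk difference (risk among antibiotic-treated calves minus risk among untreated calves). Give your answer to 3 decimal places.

RD ≈ -0.193

risk, antibiotic-treated calves = 445/3209 = 0.1387
risk, untreated calves = 1314/3965 = 0.3314
risk difference = 0.1387 − 0.3314 = -0.193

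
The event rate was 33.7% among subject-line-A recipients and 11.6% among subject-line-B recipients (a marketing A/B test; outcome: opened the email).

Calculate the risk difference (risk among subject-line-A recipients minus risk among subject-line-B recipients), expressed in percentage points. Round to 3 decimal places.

22.100

risk difference = 0.3370 − 0.1160 = 0.2210 → 22.100 percentage points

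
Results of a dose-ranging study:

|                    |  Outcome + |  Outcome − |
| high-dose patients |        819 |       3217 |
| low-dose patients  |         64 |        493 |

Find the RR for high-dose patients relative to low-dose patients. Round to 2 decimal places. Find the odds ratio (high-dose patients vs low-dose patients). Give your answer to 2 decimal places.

RR = 1.77; OR = 1.96

risk, high-dose patients = 819/4036 = 0.2029
risk, low-dose patients = 64/557 = 0.1149
RR = 0.2029 / 0.1149 = 1.77
odds, high-dose patients = 819/3217 = 0.2546
odds, low-dose patients = 64/493 = 0.1298
OR = 0.2546 / 0.1298 = 1.96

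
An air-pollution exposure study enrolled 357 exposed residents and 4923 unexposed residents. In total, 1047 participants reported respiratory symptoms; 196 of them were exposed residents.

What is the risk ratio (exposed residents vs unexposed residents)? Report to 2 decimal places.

exposed residents without the outcome: 357 − 196 = 161
unexposed residents with the outcome: 1047 − 196 = 851
unexposed residents without the outcome: 4923 − 851 = 4072
risk, exposed residents = 196/357 = 0.5490
risk, unexposed residents = 851/4923 = 0.1729
RR = 0.5490 / 0.1729 = 3.18

3.18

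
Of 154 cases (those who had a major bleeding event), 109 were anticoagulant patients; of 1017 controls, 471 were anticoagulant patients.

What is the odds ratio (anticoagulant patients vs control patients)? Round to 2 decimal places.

OR = (109 × 546) / (471 × 45) = 59514/21195 ≈ 2.81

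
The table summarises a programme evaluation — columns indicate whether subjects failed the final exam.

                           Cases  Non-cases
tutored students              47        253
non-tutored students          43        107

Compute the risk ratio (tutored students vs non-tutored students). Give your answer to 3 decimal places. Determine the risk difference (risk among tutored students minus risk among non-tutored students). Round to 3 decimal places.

RR = 0.547; RD = -0.130

risk, tutored students = 47/300 = 0.1567
risk, non-tutored students = 43/150 = 0.2867
RR = 0.1567 / 0.2867 = 0.547
risk difference = 0.1567 − 0.2867 = -0.130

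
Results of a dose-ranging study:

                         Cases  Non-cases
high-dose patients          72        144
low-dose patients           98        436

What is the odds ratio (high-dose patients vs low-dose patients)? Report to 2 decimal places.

OR = (72 × 436) / (144 × 98) = 31392/14112 ≈ 2.22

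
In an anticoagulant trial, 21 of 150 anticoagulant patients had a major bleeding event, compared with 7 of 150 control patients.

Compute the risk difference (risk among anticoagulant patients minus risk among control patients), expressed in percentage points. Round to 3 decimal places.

RD = 9.333

risk, anticoagulant patients = 21/150 = 0.14000
risk, control patients = 7/150 = 0.04667
risk difference = 0.14000 − 0.04667 = 0.09333 → 9.333 percentage points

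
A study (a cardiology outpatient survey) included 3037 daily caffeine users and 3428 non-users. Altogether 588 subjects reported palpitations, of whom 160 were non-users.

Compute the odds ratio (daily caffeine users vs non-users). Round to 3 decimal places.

daily caffeine users with the outcome: 588 − 160 = 428
daily caffeine users without the outcome: 3037 − 428 = 2609
non-users without the outcome: 3428 − 160 = 3268
odds, daily caffeine users = 428/2609 = 0.16405
odds, non-users = 160/3268 = 0.04896
OR = 0.16405 / 0.04896 = 3.351

3.351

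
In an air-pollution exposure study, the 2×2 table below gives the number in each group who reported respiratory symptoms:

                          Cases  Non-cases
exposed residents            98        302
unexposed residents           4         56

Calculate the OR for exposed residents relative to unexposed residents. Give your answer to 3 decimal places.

OR = (98 × 56) / (302 × 4) = 5488/1208 ≈ 4.543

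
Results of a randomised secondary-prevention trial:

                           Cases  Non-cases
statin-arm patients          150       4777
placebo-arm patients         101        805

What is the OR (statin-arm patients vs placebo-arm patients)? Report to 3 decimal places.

OR = (150 × 805) / (4777 × 101) = 120750/482477 ≈ 0.250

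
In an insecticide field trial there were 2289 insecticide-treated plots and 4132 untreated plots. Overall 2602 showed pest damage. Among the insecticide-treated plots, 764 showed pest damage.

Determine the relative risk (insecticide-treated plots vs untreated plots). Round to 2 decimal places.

insecticide-treated plots without the outcome: 2289 − 764 = 1525
untreated plots with the outcome: 2602 − 764 = 1838
untreated plots without the outcome: 4132 − 1838 = 2294
risk, insecticide-treated plots = 764/2289 = 0.3338
risk, untreated plots = 1838/4132 = 0.4448
RR = 0.3338 / 0.4448 = 0.75

0.75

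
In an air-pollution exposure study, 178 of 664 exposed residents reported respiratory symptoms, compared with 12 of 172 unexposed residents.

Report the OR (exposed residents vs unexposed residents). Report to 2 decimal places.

OR = (178 × 160) / (486 × 12) = 28480/5832 ≈ 4.88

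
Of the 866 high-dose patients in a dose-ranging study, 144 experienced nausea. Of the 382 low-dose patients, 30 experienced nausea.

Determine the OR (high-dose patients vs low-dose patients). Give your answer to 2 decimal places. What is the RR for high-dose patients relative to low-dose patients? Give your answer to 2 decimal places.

OR = (144 × 352) / (722 × 30) = 50688/21660 ≈ 2.34
risk, high-dose patients = 144/866 = 0.1663
risk, low-dose patients = 30/382 = 0.0785
RR = 0.1663 / 0.0785 = 2.12

OR = 2.34; RR = 2.12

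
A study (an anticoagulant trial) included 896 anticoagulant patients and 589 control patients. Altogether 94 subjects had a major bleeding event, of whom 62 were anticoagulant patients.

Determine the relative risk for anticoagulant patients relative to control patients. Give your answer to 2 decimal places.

RR = 1.27

anticoagulant patients without the outcome: 896 − 62 = 834
control patients with the outcome: 94 − 62 = 32
control patients without the outcome: 589 − 32 = 557
risk, anticoagulant patients = 62/896 = 0.0692
risk, control patients = 32/589 = 0.0543
RR = 0.0692 / 0.0543 = 1.27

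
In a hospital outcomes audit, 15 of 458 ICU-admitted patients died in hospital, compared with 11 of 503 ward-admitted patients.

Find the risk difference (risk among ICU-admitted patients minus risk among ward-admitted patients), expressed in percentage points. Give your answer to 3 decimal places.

RD: 1.088

risk, ICU-admitted patients = 15/458 = 0.03275
risk, ward-admitted patients = 11/503 = 0.02187
risk difference = 0.03275 − 0.02187 = 0.01088 → 1.088 percentage points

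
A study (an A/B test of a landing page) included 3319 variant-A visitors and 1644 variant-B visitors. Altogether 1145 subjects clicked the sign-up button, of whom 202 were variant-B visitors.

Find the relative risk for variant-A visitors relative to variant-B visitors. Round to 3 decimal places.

RR ≈ 2.312

variant-A visitors with the outcome: 1145 − 202 = 943
variant-A visitors without the outcome: 3319 − 943 = 2376
variant-B visitors without the outcome: 1644 − 202 = 1442
risk, variant-A visitors = 943/3319 = 0.2841
risk, variant-B visitors = 202/1644 = 0.1229
RR = 0.2841 / 0.1229 = 2.312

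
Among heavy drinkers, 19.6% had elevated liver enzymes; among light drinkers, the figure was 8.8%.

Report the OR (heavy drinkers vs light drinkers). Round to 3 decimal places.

OR ≈ 2.526

odds, heavy drinkers = 0.1960/0.8040 = 0.2438
odds, light drinkers = 0.0880/0.9120 = 0.0965
OR = 0.2438 / 0.0965 = 2.526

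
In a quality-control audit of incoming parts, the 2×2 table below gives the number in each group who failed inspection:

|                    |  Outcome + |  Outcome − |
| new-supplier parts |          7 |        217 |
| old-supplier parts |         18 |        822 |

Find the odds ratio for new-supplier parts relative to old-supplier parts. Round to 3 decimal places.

OR = (7 × 822) / (217 × 18) = 5754/3906 ≈ 1.473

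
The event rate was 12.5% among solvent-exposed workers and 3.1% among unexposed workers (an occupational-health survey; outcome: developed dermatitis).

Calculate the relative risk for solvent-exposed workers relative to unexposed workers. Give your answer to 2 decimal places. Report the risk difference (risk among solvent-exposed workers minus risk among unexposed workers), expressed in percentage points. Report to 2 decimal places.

RR = 0.12500 / 0.03100 = 4.03
risk difference = 0.12500 − 0.03100 = 0.09400 → 9.40 percentage points

RR = 4.03; RD = 9.40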